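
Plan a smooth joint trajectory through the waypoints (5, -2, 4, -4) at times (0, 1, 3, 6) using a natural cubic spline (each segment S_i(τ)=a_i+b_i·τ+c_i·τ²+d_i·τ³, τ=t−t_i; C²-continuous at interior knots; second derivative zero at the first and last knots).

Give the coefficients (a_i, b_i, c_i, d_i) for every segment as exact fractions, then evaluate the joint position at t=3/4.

  seg 0: a=5 b=-755/84 c=0 d=167/84
  seg 1: a=-2 b=-127/42 c=167/28 d=-31/21
  seg 2: a=4 b=131/42 c=-81/28 d=9/28
S(3/4) = -231/256

Δ: Δ0=-7, Δ1=3, Δ2=-8/3
row 1: diag=6, rhs=60; c'=1/3, d'=10
row 2: denom=10−2·1/3=28/3; d'=(-34−2·10)/(28/3)=-81/14
back: M2=-81/14
back: M1=10−1/3·-81/14=167/14
M: M0=0, M1=167/14, M2=-81/14, M3=0
seg 0: a=5, c=M0/2=0, d=(M1−M0)/(6·1)=167/84, b=Δ0−h0·(2M0+M1)/6=-755/84
seg 1: a=-2, c=M1/2=167/28, d=(M2−M1)/(6·2)=-31/21, b=Δ1−h1·(2M1+M2)/6=-127/42
seg 2: a=4, c=M2/2=-81/28, d=(M3−M2)/(6·3)=9/28, b=Δ2−h2·(2M2+M3)/6=131/42
t_q=3/4 → seg 0, τ=3/4; S=5+-755/84·τ+0·τ²+167/84·τ³=-231/256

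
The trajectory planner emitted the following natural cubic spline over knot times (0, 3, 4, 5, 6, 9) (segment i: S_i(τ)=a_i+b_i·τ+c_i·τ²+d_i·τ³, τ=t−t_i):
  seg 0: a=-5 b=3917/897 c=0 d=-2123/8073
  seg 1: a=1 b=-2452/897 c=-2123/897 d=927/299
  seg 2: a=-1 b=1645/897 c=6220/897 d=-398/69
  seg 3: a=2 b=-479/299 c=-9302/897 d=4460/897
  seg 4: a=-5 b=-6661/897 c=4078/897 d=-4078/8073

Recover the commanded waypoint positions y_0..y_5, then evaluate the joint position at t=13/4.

y_0=-5 y_1=1 y_2=-1 y_3=2 y_4=-5 y_5=0
S(13/4) = 4155/19136

y_0 = S_0(0) = a_0 = -5
y_1 = S_1(0) = a_1 = 1
y_2 = S_2(0) = a_2 = -1
y_3 = S_3(0) = a_3 = 2
y_4 = S_4(0) = a_4 = -5
y_5 = S_4(3) = 0
t_q=13/4 is in segment 1 (τ=1/4); S_1(τ)=4155/19136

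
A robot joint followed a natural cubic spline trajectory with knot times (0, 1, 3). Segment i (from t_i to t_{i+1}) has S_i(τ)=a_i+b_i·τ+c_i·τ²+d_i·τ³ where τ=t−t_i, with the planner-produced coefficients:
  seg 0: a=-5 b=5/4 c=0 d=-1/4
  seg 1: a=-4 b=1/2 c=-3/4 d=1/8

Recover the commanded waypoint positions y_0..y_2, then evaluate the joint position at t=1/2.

y_0=-5 y_1=-4 y_2=-5
S(1/2) = -141/32

y_0 = S_0(0) = a_0 = -5
y_1 = S_1(0) = a_1 = -4
y_2 = S_1(2) = -5
t_q=1/2 is in segment 0 (τ=1/2); S_0(τ)=-141/32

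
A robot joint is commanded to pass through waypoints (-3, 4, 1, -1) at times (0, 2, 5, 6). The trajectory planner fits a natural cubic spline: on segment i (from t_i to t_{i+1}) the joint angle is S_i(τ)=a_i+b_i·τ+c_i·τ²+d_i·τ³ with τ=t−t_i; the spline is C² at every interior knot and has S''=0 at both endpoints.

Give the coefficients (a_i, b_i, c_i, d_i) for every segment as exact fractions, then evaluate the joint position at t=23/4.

Δ: Δ0=7/2, Δ1=-1, Δ2=-2
row 1: diag=10, rhs=-27; c'=3/10, d'=-27/10
row 2: denom=8−3·3/10=71/10; d'=(-6−3·-27/10)/(71/10)=21/71
back: M2=21/71
back: M1=-27/10−3/10·21/71=-198/71
M: M0=0, M1=-198/71, M2=21/71, M3=0
seg 0: a=-3, c=M0/2=0, d=(M1−M0)/(6·2)=-33/142, b=Δ0−h0·(2M0+M1)/6=629/142
seg 1: a=4, c=M1/2=-99/71, d=(M2−M1)/(6·3)=73/426, b=Δ1−h1·(2M1+M2)/6=233/142
seg 2: a=1, c=M2/2=21/142, d=(M3−M2)/(6·1)=-7/142, b=Δ2−h2·(2M2+M3)/6=-149/71
t_q=23/4 → seg 2, τ=3/4; S=1+-149/71·τ+21/142·τ²+-7/142·τ³=-4649/9088

  seg 0: a=-3 b=629/142 c=0 d=-33/142
  seg 1: a=4 b=233/142 c=-99/71 d=73/426
  seg 2: a=1 b=-149/71 c=21/142 d=-7/142
S(23/4) = -4649/9088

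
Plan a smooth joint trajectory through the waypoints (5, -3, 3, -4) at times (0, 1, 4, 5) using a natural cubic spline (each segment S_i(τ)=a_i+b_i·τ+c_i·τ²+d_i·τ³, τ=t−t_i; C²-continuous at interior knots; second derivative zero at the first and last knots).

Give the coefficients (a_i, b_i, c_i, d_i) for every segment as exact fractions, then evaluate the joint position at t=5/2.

Δ: Δ0=-8, Δ1=2, Δ2=-7
row 1: diag=8, rhs=60; c'=3/8, d'=15/2
row 2: denom=8−3·3/8=55/8; d'=(-54−3·15/2)/(55/8)=-612/55
back: M2=-612/55
back: M1=15/2−3/8·-612/55=642/55
M: M0=0, M1=642/55, M2=-612/55, M3=0
seg 0: a=5, c=M0/2=0, d=(M1−M0)/(6·1)=107/55, b=Δ0−h0·(2M0+M1)/6=-547/55
seg 1: a=-3, c=M1/2=321/55, d=(M2−M1)/(6·3)=-19/15, b=Δ1−h1·(2M1+M2)/6=-226/55
seg 2: a=3, c=M2/2=-306/55, d=(M3−M2)/(6·1)=102/55, b=Δ2−h2·(2M2+M3)/6=-181/55
t_q=5/2 → seg 1, τ=3/2; S=-3+-226/55·τ+321/55·τ²+-19/15·τ³=-27/88

  seg 0: a=5 b=-547/55 c=0 d=107/55
  seg 1: a=-3 b=-226/55 c=321/55 d=-19/15
  seg 2: a=3 b=-181/55 c=-306/55 d=102/55
S(5/2) = -27/88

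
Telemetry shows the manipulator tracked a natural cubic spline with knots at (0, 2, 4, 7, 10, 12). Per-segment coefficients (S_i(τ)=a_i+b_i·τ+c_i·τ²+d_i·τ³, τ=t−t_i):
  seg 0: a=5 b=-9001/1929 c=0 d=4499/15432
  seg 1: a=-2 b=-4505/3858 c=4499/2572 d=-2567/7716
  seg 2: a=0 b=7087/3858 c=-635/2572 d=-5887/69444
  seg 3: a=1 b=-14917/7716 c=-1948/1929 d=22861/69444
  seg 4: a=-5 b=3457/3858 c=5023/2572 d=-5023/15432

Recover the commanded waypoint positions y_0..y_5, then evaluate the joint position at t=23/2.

y_0=5 y_1=-2 y_2=0 y_3=1 y_4=-5 y_5=2
S(23/2) = -14827/41152

y_0 = S_0(0) = a_0 = 5
y_1 = S_1(0) = a_1 = -2
y_2 = S_2(0) = a_2 = 0
y_3 = S_3(0) = a_3 = 1
y_4 = S_4(0) = a_4 = -5
y_5 = S_4(2) = 2
t_q=23/2 is in segment 4 (τ=3/2); S_4(τ)=-14827/41152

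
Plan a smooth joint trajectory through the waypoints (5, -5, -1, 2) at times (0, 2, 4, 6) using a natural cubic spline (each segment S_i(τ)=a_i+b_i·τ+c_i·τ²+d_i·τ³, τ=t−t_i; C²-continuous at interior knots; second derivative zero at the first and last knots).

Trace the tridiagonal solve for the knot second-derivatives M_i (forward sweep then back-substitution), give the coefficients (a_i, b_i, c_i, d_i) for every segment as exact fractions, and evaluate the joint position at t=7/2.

Δ: Δ0=-5, Δ1=2, Δ2=3/2
row 1: diag=8, rhs=42; c'=1/4, d'=21/4
row 2: denom=8−2·1/4=15/2; d'=(-3−2·21/4)/(15/2)=-9/5
back: M2=-9/5
back: M1=21/4−1/4·-9/5=57/10
M: M0=0, M1=57/10, M2=-9/5, M3=0
seg 0: a=5, c=M0/2=0, d=(M1−M0)/(6·2)=19/40, b=Δ0−h0·(2M0+M1)/6=-69/10
seg 1: a=-5, c=M1/2=57/20, d=(M2−M1)/(6·2)=-5/8, b=Δ1−h1·(2M1+M2)/6=-6/5
seg 2: a=-1, c=M2/2=-9/10, d=(M3−M2)/(6·2)=3/20, b=Δ2−h2·(2M2+M3)/6=27/10
t_q=7/2 → seg 1, τ=3/2; S=-5+-6/5·τ+57/20·τ²+-5/8·τ³=-799/320

  seg 0: a=5 b=-69/10 c=0 d=19/40
  seg 1: a=-5 b=-6/5 c=57/20 d=-5/8
  seg 2: a=-1 b=27/10 c=-9/10 d=3/20
S(7/2) = -799/320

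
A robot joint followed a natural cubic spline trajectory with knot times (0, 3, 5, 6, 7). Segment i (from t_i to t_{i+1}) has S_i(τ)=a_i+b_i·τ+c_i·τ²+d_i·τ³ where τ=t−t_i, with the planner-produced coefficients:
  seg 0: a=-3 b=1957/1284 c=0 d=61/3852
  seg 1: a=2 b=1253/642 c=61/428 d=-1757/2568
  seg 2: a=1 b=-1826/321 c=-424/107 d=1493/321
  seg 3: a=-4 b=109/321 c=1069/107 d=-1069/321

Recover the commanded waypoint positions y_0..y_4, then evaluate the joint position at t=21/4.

y_0=-3 y_1=2 y_2=1 y_3=-4 y_4=3
S(21/4) = -4089/6848

y_0 = S_0(0) = a_0 = -3
y_1 = S_1(0) = a_1 = 2
y_2 = S_2(0) = a_2 = 1
y_3 = S_3(0) = a_3 = -4
y_4 = S_3(1) = 3
t_q=21/4 is in segment 2 (τ=1/4); S_2(τ)=-4089/6848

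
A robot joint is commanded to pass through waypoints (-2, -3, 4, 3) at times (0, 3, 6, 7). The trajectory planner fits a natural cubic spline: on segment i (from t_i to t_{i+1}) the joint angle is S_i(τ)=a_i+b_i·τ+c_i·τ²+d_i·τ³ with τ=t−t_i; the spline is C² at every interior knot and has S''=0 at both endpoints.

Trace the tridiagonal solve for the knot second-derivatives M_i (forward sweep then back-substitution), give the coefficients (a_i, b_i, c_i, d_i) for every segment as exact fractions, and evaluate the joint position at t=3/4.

Δ: Δ0=-1/3, Δ1=7/3, Δ2=-1
row 1: diag=12, rhs=16; c'=1/4, d'=4/3
row 2: denom=8−3·1/4=29/4; d'=(-20−3·4/3)/(29/4)=-96/29
back: M2=-96/29
back: M1=4/3−1/4·-96/29=188/87
M: M0=0, M1=188/87, M2=-96/29, M3=0
seg 0: a=-2, c=M0/2=0, d=(M1−M0)/(6·3)=94/783, b=Δ0−h0·(2M0+M1)/6=-41/29
seg 1: a=-3, c=M1/2=94/87, d=(M2−M1)/(6·3)=-238/783, b=Δ1−h1·(2M1+M2)/6=53/29
seg 2: a=4, c=M2/2=-48/29, d=(M3−M2)/(6·1)=16/29, b=Δ2−h2·(2M2+M3)/6=3/29
t_q=3/4 → seg 0, τ=3/4; S=-2+-41/29·τ+0·τ²+94/783·τ³=-2793/928

  seg 0: a=-2 b=-41/29 c=0 d=94/783
  seg 1: a=-3 b=53/29 c=94/87 d=-238/783
  seg 2: a=4 b=3/29 c=-48/29 d=16/29
S(3/4) = -2793/928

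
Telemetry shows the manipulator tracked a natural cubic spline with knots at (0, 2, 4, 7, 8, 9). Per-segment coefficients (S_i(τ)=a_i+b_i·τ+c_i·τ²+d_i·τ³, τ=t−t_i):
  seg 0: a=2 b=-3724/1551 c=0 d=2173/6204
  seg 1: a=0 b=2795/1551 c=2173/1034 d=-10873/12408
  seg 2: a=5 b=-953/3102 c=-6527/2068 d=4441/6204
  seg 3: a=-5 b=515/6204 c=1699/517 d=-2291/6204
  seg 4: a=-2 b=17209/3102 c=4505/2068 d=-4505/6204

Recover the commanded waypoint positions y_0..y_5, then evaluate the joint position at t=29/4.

y_0=2 y_1=0 y_2=5 y_3=-5 y_4=-2 y_5=5
S(29/4) = -632593/132352

y_0 = S_0(0) = a_0 = 2
y_1 = S_1(0) = a_1 = 0
y_2 = S_2(0) = a_2 = 5
y_3 = S_3(0) = a_3 = -5
y_4 = S_4(0) = a_4 = -2
y_5 = S_4(1) = 5
t_q=29/4 is in segment 3 (τ=1/4); S_3(τ)=-632593/132352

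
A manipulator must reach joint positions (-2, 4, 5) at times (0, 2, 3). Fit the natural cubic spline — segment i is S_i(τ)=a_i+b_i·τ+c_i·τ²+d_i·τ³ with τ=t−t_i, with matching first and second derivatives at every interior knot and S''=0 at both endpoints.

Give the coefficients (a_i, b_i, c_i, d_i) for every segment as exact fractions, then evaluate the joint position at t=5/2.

  seg 0: a=-2 b=11/3 c=0 d=-1/6
  seg 1: a=4 b=5/3 c=-1 d=1/3
S(5/2) = 37/8

Δ: Δ0=3, Δ1=1
row 1: diag=6, rhs=-12; c'=1/6, d'=-2
back: M1=-2
M: M0=0, M1=-2, M2=0
seg 0: a=-2, c=M0/2=0, d=(M1−M0)/(6·2)=-1/6, b=Δ0−h0·(2M0+M1)/6=11/3
seg 1: a=4, c=M1/2=-1, d=(M2−M1)/(6·1)=1/3, b=Δ1−h1·(2M1+M2)/6=5/3
t_q=5/2 → seg 1, τ=1/2; S=4+5/3·τ+-1·τ²+1/3·τ³=37/8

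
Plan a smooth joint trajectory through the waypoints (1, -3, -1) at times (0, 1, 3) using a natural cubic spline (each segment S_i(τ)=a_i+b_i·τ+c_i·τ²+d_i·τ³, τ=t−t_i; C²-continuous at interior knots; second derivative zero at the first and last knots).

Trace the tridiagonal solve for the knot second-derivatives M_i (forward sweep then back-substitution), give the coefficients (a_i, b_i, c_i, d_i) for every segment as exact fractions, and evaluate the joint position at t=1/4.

Δ: Δ0=-4, Δ1=1
row 1: diag=6, rhs=30; c'=1/3, d'=5
back: M1=5
M: M0=0, M1=5, M2=0
seg 0: a=1, c=M0/2=0, d=(M1−M0)/(6·1)=5/6, b=Δ0−h0·(2M0+M1)/6=-29/6
seg 1: a=-3, c=M1/2=5/2, d=(M2−M1)/(6·2)=-5/12, b=Δ1−h1·(2M1+M2)/6=-7/3
t_q=1/4 → seg 0, τ=1/4; S=1+-29/6·τ+0·τ²+5/6·τ³=-25/128

  seg 0: a=1 b=-29/6 c=0 d=5/6
  seg 1: a=-3 b=-7/3 c=5/2 d=-5/12
S(1/4) = -25/128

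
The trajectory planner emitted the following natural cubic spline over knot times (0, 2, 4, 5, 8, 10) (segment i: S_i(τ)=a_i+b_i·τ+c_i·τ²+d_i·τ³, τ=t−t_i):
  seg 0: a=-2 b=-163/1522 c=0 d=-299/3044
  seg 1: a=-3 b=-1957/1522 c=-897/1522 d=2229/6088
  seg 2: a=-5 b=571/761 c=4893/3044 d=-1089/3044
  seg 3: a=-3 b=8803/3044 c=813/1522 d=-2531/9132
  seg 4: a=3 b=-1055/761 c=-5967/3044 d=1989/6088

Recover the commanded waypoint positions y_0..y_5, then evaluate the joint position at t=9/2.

y_0=-2 y_1=-3 y_2=-5 y_3=-3 y_4=3 y_5=-5
S(9/2) = -103927/24352

y_0 = S_0(0) = a_0 = -2
y_1 = S_1(0) = a_1 = -3
y_2 = S_2(0) = a_2 = -5
y_3 = S_3(0) = a_3 = -3
y_4 = S_4(0) = a_4 = 3
y_5 = S_4(2) = -5
t_q=9/2 is in segment 2 (τ=1/2); S_2(τ)=-103927/24352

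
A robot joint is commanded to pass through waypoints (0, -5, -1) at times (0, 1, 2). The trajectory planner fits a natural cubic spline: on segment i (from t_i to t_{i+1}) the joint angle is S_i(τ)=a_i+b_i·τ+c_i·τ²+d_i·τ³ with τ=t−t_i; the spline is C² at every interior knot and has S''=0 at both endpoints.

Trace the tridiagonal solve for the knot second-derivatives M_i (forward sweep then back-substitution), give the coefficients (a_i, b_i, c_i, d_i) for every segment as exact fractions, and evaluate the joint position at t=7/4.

Δ: Δ0=-5, Δ1=4
row 1: diag=4, rhs=54; c'=1/4, d'=27/2
back: M1=27/2
M: M0=0, M1=27/2, M2=0
seg 0: a=0, c=M0/2=0, d=(M1−M0)/(6·1)=9/4, b=Δ0−h0·(2M0+M1)/6=-29/4
seg 1: a=-5, c=M1/2=27/4, d=(M2−M1)/(6·1)=-9/4, b=Δ1−h1·(2M1+M2)/6=-1/2
t_q=7/4 → seg 1, τ=3/4; S=-5+-1/2·τ+27/4·τ²+-9/4·τ³=-647/256

  seg 0: a=0 b=-29/4 c=0 d=9/4
  seg 1: a=-5 b=-1/2 c=27/4 d=-9/4
S(7/4) = -647/256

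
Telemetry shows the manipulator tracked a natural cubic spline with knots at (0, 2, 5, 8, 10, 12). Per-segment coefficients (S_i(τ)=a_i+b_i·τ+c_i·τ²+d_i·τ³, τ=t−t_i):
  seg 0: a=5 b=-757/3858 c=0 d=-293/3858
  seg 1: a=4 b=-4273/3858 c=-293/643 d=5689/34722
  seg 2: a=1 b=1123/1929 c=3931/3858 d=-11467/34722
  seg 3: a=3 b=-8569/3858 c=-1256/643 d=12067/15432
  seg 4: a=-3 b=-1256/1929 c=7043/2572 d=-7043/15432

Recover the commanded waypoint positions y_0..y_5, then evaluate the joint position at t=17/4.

y_0 = S_0(0) = a_0 = 5
y_1 = S_1(0) = a_1 = 4
y_2 = S_2(0) = a_2 = 1
y_3 = S_3(0) = a_3 = 3
y_4 = S_4(0) = a_4 = -3
y_5 = S_4(2) = 3
t_q=17/4 is in segment 1 (τ=9/4); S_1(τ)=87851/82304

y_0=5 y_1=4 y_2=1 y_3=3 y_4=-3 y_5=3
S(17/4) = 87851/82304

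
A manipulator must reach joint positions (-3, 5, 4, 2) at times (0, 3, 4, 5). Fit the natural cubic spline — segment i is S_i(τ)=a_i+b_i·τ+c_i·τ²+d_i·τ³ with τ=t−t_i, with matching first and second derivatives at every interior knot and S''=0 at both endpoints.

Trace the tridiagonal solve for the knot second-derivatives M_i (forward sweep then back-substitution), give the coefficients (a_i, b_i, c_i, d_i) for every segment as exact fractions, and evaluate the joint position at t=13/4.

Δ: Δ0=8/3, Δ1=-1, Δ2=-2
row 1: diag=8, rhs=-22; c'=1/8, d'=-11/4
row 2: denom=4−1·1/8=31/8; d'=(-6−1·-11/4)/(31/8)=-26/31
back: M2=-26/31
back: M1=-11/4−1/8·-26/31=-82/31
M: M0=0, M1=-82/31, M2=-26/31, M3=0
seg 0: a=-3, c=M0/2=0, d=(M1−M0)/(6·3)=-41/279, b=Δ0−h0·(2M0+M1)/6=371/93
seg 1: a=5, c=M1/2=-41/31, d=(M2−M1)/(6·1)=28/93, b=Δ1−h1·(2M1+M2)/6=2/93
seg 2: a=4, c=M2/2=-13/31, d=(M3−M2)/(6·1)=13/93, b=Δ2−h2·(2M2+M3)/6=-160/93
t_q=13/4 → seg 1, τ=1/4; S=5+2/93·τ+-41/31·τ²+28/93·τ³=611/124

  seg 0: a=-3 b=371/93 c=0 d=-41/279
  seg 1: a=5 b=2/93 c=-41/31 d=28/93
  seg 2: a=4 b=-160/93 c=-13/31 d=13/93
S(13/4) = 611/124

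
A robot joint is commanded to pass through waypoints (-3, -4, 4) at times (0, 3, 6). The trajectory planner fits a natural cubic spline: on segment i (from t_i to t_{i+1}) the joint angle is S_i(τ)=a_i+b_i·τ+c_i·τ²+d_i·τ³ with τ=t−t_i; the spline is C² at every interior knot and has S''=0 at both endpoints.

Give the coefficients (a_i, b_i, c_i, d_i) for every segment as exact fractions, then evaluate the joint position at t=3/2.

Δ: Δ0=-1/3, Δ1=8/3
row 1: diag=12, rhs=18; c'=1/4, d'=3/2
back: M1=3/2
M: M0=0, M1=3/2, M2=0
seg 0: a=-3, c=M0/2=0, d=(M1−M0)/(6·3)=1/12, b=Δ0−h0·(2M0+M1)/6=-13/12
seg 1: a=-4, c=M1/2=3/4, d=(M2−M1)/(6·3)=-1/12, b=Δ1−h1·(2M1+M2)/6=7/6
t_q=3/2 → seg 0, τ=3/2; S=-3+-13/12·τ+0·τ²+1/12·τ³=-139/32

  seg 0: a=-3 b=-13/12 c=0 d=1/12
  seg 1: a=-4 b=7/6 c=3/4 d=-1/12
S(3/2) = -139/32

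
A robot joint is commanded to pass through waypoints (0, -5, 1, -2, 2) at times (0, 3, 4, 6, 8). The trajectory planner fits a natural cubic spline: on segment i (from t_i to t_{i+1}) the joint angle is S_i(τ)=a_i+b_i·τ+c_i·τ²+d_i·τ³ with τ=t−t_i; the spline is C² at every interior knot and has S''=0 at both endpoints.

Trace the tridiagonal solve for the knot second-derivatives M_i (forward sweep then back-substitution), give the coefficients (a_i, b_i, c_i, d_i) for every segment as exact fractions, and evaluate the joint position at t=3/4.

  seg 0: a=0 b=-5359/1032 c=0 d=1213/3096
  seg 1: a=-5 b=2779/516 c=1213/344 d=-3005/1032
  seg 2: a=1 b=3821/1032 c=-224/43 d=5383/4128
  seg 3: a=-2 b=-767/516 c=1799/688 d=-1799/4128
S(3/4) = -82105/22016

Δ: Δ0=-5/3, Δ1=6, Δ2=-3/2, Δ3=2
row 1: diag=8, rhs=46; c'=1/8, d'=23/4
row 2: denom=6−1·1/8=47/8; d'=(-45−1·23/4)/(47/8)=-406/47
row 3: denom=8−2·16/47=344/47; d'=(21−2·-406/47)/(344/47)=1799/344
back: M3=1799/344
back: M2=-406/47−16/47·1799/344=-448/43
back: M1=23/4−1/8·-448/43=1213/172
M: M0=0, M1=1213/172, M2=-448/43, M3=1799/344, M4=0
seg 0: a=0, c=M0/2=0, d=(M1−M0)/(6·3)=1213/3096, b=Δ0−h0·(2M0+M1)/6=-5359/1032
seg 1: a=-5, c=M1/2=1213/344, d=(M2−M1)/(6·1)=-3005/1032, b=Δ1−h1·(2M1+M2)/6=2779/516
seg 2: a=1, c=M2/2=-224/43, d=(M3−M2)/(6·2)=5383/4128, b=Δ2−h2·(2M2+M3)/6=3821/1032
seg 3: a=-2, c=M3/2=1799/688, d=(M4−M3)/(6·2)=-1799/4128, b=Δ3−h3·(2M3+M4)/6=-767/516
t_q=3/4 → seg 0, τ=3/4; S=0+-5359/1032·τ+0·τ²+1213/3096·τ³=-82105/22016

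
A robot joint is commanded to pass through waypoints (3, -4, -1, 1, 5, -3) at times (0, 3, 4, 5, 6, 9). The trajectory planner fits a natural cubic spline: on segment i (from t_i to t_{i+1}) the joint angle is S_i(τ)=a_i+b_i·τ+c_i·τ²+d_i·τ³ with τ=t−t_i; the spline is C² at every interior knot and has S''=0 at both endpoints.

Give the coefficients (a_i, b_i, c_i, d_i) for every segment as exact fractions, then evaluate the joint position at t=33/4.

Δ: Δ0=-7/3, Δ1=3, Δ2=2, Δ3=4, Δ4=-8/3
row 1: diag=8, rhs=32; c'=1/8, d'=4
row 2: denom=4−1·1/8=31/8; d'=(-6−1·4)/(31/8)=-80/31
row 3: denom=4−1·8/31=116/31; d'=(12−1·-80/31)/(116/31)=113/29
row 4: denom=8−1·31/116=897/116; d'=(-40−1·113/29)/(897/116)=-5092/897
back: M4=-5092/897
back: M3=113/29−31/116·-5092/897=4856/897
back: M2=-80/31−8/31·4856/897=-3568/897
back: M1=4−1/8·-3568/897=4034/897
M: M0=0, M1=4034/897, M2=-3568/897, M3=4856/897, M4=-5092/897, M5=0
seg 0: a=3, c=M0/2=0, d=(M1−M0)/(6·3)=2017/8073, b=Δ0−h0·(2M0+M1)/6=-1370/299
seg 1: a=-4, c=M1/2=2017/897, d=(M2−M1)/(6·1)=-1267/897, b=Δ1−h1·(2M1+M2)/6=647/299
seg 2: a=-1, c=M2/2=-1784/897, d=(M3−M2)/(6·1)=36/23, b=Δ2−h2·(2M2+M3)/6=2174/897
seg 3: a=1, c=M3/2=2428/897, d=(M4−M3)/(6·1)=-1658/897, b=Δ3−h3·(2M3+M4)/6=2818/897
seg 4: a=5, c=M4/2=-2546/897, d=(M5−M4)/(6·3)=2546/8073, b=Δ4−h4·(2M4+M5)/6=900/299
t_q=33/4 → seg 4, τ=9/4; S=5+900/299·τ+-2546/897·τ²+2546/8073·τ³=9527/9568

  seg 0: a=3 b=-1370/299 c=0 d=2017/8073
  seg 1: a=-4 b=647/299 c=2017/897 d=-1267/897
  seg 2: a=-1 b=2174/897 c=-1784/897 d=36/23
  seg 3: a=1 b=2818/897 c=2428/897 d=-1658/897
  seg 4: a=5 b=900/299 c=-2546/897 d=2546/8073
S(33/4) = 9527/9568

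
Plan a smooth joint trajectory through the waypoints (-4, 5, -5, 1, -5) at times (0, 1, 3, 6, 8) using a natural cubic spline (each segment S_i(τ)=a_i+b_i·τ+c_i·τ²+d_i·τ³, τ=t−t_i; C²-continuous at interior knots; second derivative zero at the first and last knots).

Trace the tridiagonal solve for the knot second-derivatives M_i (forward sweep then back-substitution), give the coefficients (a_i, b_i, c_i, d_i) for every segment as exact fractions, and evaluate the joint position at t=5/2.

Δ: Δ0=9, Δ1=-5, Δ2=2, Δ3=-3
row 1: diag=6, rhs=-84; c'=1/3, d'=-14
row 2: denom=10−2·1/3=28/3; d'=(42−2·-14)/(28/3)=15/2
row 3: denom=10−3·9/28=253/28; d'=(-30−3·15/2)/(253/28)=-1470/253
back: M3=-1470/253
back: M2=15/2−9/28·-1470/253=2370/253
back: M1=-14−1/3·2370/253=-4332/253
M: M0=0, M1=-4332/253, M2=2370/253, M3=-1470/253, M4=0
seg 0: a=-4, c=M0/2=0, d=(M1−M0)/(6·1)=-722/253, b=Δ0−h0·(2M0+M1)/6=2999/253
seg 1: a=5, c=M1/2=-2166/253, d=(M2−M1)/(6·2)=1117/506, b=Δ1−h1·(2M1+M2)/6=833/253
seg 2: a=-5, c=M2/2=1185/253, d=(M3−M2)/(6·3)=-640/759, b=Δ2−h2·(2M2+M3)/6=-1129/253
seg 3: a=1, c=M3/2=-735/253, d=(M4−M3)/(6·2)=245/506, b=Δ3−h3·(2M3+M4)/6=221/253
t_q=5/2 → seg 1, τ=3/2; S=5+833/253·τ+-2166/253·τ²+1117/506·τ³=-7585/4048

  seg 0: a=-4 b=2999/253 c=0 d=-722/253
  seg 1: a=5 b=833/253 c=-2166/253 d=1117/506
  seg 2: a=-5 b=-1129/253 c=1185/253 d=-640/759
  seg 3: a=1 b=221/253 c=-735/253 d=245/506
S(5/2) = -7585/4048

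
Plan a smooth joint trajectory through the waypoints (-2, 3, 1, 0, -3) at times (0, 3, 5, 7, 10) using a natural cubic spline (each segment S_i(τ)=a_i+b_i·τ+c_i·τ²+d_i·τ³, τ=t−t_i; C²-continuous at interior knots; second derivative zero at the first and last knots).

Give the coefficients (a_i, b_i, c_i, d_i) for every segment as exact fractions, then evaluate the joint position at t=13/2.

Δ: Δ0=5/3, Δ1=-1, Δ2=-1/2, Δ3=-1
row 1: diag=10, rhs=-16; c'=1/5, d'=-8/5
row 2: denom=8−2·1/5=38/5; d'=(3−2·-8/5)/(38/5)=31/38
row 3: denom=10−2·5/19=180/19; d'=(-3−2·31/38)/(180/19)=-22/45
back: M3=-22/45
back: M2=31/38−5/19·-22/45=17/18
back: M1=-8/5−1/5·17/18=-161/90
M: M0=0, M1=-161/90, M2=17/18, M3=-22/45, M4=0
seg 0: a=-2, c=M0/2=0, d=(M1−M0)/(6·3)=-161/1620, b=Δ0−h0·(2M0+M1)/6=461/180
seg 1: a=3, c=M1/2=-161/180, d=(M2−M1)/(6·2)=41/180, b=Δ1−h1·(2M1+M2)/6=-11/90
seg 2: a=1, c=M2/2=17/36, d=(M3−M2)/(6·2)=-43/360, b=Δ2−h2·(2M2+M3)/6=-29/30
seg 3: a=0, c=M3/2=-11/45, d=(M4−M3)/(6·3)=11/405, b=Δ3−h3·(2M3+M4)/6=-23/45
t_q=13/2 → seg 2, τ=3/2; S=1+-29/30·τ+17/36·τ²+-43/360·τ³=67/320

  seg 0: a=-2 b=461/180 c=0 d=-161/1620
  seg 1: a=3 b=-11/90 c=-161/180 d=41/180
  seg 2: a=1 b=-29/30 c=17/36 d=-43/360
  seg 3: a=0 b=-23/45 c=-11/45 d=11/405
S(13/2) = 67/320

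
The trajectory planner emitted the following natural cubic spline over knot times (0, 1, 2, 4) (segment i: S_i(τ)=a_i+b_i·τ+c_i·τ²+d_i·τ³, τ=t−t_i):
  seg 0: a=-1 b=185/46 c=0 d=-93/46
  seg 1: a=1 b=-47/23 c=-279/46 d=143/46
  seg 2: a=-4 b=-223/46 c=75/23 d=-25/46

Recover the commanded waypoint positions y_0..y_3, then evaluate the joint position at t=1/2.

y_0=-1 y_1=1 y_2=-4 y_3=-5
S(1/2) = 279/368

y_0 = S_0(0) = a_0 = -1
y_1 = S_1(0) = a_1 = 1
y_2 = S_2(0) = a_2 = -4
y_3 = S_2(2) = -5
t_q=1/2 is in segment 0 (τ=1/2); S_0(τ)=279/368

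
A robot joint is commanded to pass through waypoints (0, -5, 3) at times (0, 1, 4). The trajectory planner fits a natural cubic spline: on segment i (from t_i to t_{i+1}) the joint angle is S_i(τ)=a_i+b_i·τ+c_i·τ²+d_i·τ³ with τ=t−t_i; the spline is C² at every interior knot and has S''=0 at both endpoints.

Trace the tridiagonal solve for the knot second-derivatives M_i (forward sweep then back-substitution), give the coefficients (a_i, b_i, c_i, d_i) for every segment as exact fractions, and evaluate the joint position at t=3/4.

  seg 0: a=0 b=-143/24 c=0 d=23/24
  seg 1: a=-5 b=-37/12 c=23/8 d=-23/72
S(3/4) = -2081/512

Δ: Δ0=-5, Δ1=8/3
row 1: diag=8, rhs=46; c'=3/8, d'=23/4
back: M1=23/4
M: M0=0, M1=23/4, M2=0
seg 0: a=0, c=M0/2=0, d=(M1−M0)/(6·1)=23/24, b=Δ0−h0·(2M0+M1)/6=-143/24
seg 1: a=-5, c=M1/2=23/8, d=(M2−M1)/(6·3)=-23/72, b=Δ1−h1·(2M1+M2)/6=-37/12
t_q=3/4 → seg 0, τ=3/4; S=0+-143/24·τ+0·τ²+23/24·τ³=-2081/512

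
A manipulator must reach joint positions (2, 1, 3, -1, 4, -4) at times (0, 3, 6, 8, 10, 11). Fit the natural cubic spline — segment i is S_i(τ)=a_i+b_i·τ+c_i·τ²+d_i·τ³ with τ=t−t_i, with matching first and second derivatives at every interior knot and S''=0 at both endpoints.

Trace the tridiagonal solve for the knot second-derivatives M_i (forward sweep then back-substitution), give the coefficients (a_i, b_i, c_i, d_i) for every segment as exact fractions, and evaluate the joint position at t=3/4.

Δ: Δ0=-1/3, Δ1=2/3, Δ2=-2, Δ3=5/2, Δ4=-8
row 1: diag=12, rhs=6; c'=1/4, d'=1/2
row 2: denom=10−3·1/4=37/4; d'=(-16−3·1/2)/(37/4)=-70/37
row 3: denom=8−2·8/37=280/37; d'=(27−2·-70/37)/(280/37)=1139/280
row 4: denom=6−2·37/140=383/70; d'=(-63−2·1139/280)/(383/70)=-9959/766
back: M4=-9959/766
back: M3=1139/280−37/140·-9959/766=2874/383
back: M2=-70/37−8/37·2874/383=-1346/383
back: M1=1/2−1/4·-1346/383=528/383
M: M0=0, M1=528/383, M2=-1346/383, M3=2874/383, M4=-9959/766, M5=0
seg 0: a=2, c=M0/2=0, d=(M1−M0)/(6·3)=88/1149, b=Δ0−h0·(2M0+M1)/6=-1175/1149
seg 1: a=1, c=M1/2=264/383, d=(M2−M1)/(6·3)=-937/3447, b=Δ1−h1·(2M1+M2)/6=1201/1149
seg 2: a=3, c=M2/2=-673/383, d=(M3−M2)/(6·2)=1055/1149, b=Δ2−h2·(2M2+M3)/6=-2480/1149
seg 3: a=-1, c=M3/2=1437/383, d=(M4−M3)/(6·2)=-15707/9192, b=Δ3−h3·(2M3+M4)/6=2104/1149
seg 4: a=4, c=M4/2=-9959/1532, d=(M5−M4)/(6·1)=9959/4596, b=Δ4−h4·(2M4+M5)/6=-8425/2298
t_q=3/4 → seg 0, τ=3/4; S=2+-1175/1149·τ+0·τ²+88/1149·τ³=3877/3064

  seg 0: a=2 b=-1175/1149 c=0 d=88/1149
  seg 1: a=1 b=1201/1149 c=264/383 d=-937/3447
  seg 2: a=3 b=-2480/1149 c=-673/383 d=1055/1149
  seg 3: a=-1 b=2104/1149 c=1437/383 d=-15707/9192
  seg 4: a=4 b=-8425/2298 c=-9959/1532 d=9959/4596
S(3/4) = 3877/3064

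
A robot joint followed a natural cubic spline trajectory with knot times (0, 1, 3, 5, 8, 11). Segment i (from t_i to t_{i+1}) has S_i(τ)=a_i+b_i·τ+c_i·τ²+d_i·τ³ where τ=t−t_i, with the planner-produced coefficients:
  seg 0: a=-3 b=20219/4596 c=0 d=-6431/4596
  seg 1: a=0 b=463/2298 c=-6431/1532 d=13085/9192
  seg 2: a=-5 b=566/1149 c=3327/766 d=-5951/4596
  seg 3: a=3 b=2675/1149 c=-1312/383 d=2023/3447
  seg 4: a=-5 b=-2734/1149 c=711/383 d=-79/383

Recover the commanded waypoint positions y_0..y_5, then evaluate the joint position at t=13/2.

y_0 = S_0(0) = a_0 = -3
y_1 = S_1(0) = a_1 = 0
y_2 = S_2(0) = a_2 = -5
y_3 = S_3(0) = a_3 = 3
y_4 = S_4(0) = a_4 = -5
y_5 = S_4(3) = -1
t_q=13/2 is in segment 3 (τ=3/2); S_3(τ)=2345/3064

y_0=-3 y_1=0 y_2=-5 y_3=3 y_4=-5 y_5=-1
S(13/2) = 2345/3064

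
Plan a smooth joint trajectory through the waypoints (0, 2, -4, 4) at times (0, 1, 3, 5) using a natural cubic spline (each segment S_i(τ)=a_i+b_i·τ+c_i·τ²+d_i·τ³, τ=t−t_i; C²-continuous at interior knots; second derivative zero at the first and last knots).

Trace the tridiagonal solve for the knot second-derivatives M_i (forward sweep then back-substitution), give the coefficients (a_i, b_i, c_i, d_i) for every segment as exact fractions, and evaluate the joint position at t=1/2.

  seg 0: a=0 b=71/22 c=0 d=-27/22
  seg 1: a=2 b=-5/11 c=-81/22 d=53/44
  seg 2: a=-4 b=-8/11 c=39/11 d=-13/22
S(1/2) = 257/176

Δ: Δ0=2, Δ1=-3, Δ2=4
row 1: diag=6, rhs=-30; c'=1/3, d'=-5
row 2: denom=8−2·1/3=22/3; d'=(42−2·-5)/(22/3)=78/11
back: M2=78/11
back: M1=-5−1/3·78/11=-81/11
M: M0=0, M1=-81/11, M2=78/11, M3=0
seg 0: a=0, c=M0/2=0, d=(M1−M0)/(6·1)=-27/22, b=Δ0−h0·(2M0+M1)/6=71/22
seg 1: a=2, c=M1/2=-81/22, d=(M2−M1)/(6·2)=53/44, b=Δ1−h1·(2M1+M2)/6=-5/11
seg 2: a=-4, c=M2/2=39/11, d=(M3−M2)/(6·2)=-13/22, b=Δ2−h2·(2M2+M3)/6=-8/11
t_q=1/2 → seg 0, τ=1/2; S=0+71/22·τ+0·τ²+-27/22·τ³=257/176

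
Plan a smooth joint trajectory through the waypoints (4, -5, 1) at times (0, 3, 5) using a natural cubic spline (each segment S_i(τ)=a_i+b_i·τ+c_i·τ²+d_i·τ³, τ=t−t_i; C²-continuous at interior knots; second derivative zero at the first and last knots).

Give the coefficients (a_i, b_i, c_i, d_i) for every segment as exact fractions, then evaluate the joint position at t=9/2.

  seg 0: a=4 b=-24/5 c=0 d=1/5
  seg 1: a=-5 b=3/5 c=9/5 d=-3/10
S(9/2) = -17/16

Δ: Δ0=-3, Δ1=3
row 1: diag=10, rhs=36; c'=1/5, d'=18/5
back: M1=18/5
M: M0=0, M1=18/5, M2=0
seg 0: a=4, c=M0/2=0, d=(M1−M0)/(6·3)=1/5, b=Δ0−h0·(2M0+M1)/6=-24/5
seg 1: a=-5, c=M1/2=9/5, d=(M2−M1)/(6·2)=-3/10, b=Δ1−h1·(2M1+M2)/6=3/5
t_q=9/2 → seg 1, τ=3/2; S=-5+3/5·τ+9/5·τ²+-3/10·τ³=-17/16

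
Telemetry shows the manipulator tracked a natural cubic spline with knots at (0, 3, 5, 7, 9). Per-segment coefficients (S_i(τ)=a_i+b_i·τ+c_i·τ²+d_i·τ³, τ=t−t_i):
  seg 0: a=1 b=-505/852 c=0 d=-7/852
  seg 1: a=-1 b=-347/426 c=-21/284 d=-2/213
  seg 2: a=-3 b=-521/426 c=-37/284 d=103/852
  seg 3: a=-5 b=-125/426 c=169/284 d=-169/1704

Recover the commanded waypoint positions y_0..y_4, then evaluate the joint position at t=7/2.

y_0 = S_0(0) = a_0 = 1
y_1 = S_1(0) = a_1 = -1
y_2 = S_2(0) = a_2 = -3
y_3 = S_3(0) = a_3 = -5
y_4 = S_3(2) = -4
t_q=7/2 is in segment 1 (τ=1/2); S_1(τ)=-1621/1136

y_0=1 y_1=-1 y_2=-3 y_3=-5 y_4=-4
S(7/2) = -1621/1136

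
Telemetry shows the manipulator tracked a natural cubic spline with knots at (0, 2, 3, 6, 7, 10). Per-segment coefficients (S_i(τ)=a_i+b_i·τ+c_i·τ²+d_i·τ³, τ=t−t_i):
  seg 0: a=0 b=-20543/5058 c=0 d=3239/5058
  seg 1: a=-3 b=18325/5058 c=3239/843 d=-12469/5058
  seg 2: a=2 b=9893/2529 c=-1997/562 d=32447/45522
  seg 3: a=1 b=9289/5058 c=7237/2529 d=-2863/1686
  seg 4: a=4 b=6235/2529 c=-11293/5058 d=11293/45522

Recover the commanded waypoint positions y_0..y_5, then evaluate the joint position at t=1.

y_0=0 y_1=-3 y_2=2 y_3=1 y_4=4 y_5=-2
S(1) = -2884/843

y_0 = S_0(0) = a_0 = 0
y_1 = S_1(0) = a_1 = -3
y_2 = S_2(0) = a_2 = 2
y_3 = S_3(0) = a_3 = 1
y_4 = S_4(0) = a_4 = 4
y_5 = S_4(3) = -2
t_q=1 is in segment 0 (τ=1); S_0(τ)=-2884/843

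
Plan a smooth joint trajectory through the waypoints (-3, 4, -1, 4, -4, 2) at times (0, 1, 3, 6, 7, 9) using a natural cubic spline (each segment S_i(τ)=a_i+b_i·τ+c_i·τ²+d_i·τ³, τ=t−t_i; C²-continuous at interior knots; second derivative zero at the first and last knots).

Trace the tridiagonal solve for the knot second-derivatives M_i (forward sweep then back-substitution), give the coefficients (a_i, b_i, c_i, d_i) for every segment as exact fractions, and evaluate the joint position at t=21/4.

  seg 0: a=-3 b=62741/6924 c=0 d=-14273/6924
  seg 1: a=4 b=9961/3462 c=-14273/2308 d=24203/13848
  seg 2: a=-1 b=-1534/1731 c=4965/1154 d=-3983/3462
  seg 3: a=4 b=-21239/3462 c=-3492/577 d=14495/3462
  seg 4: a=-4 b=-9829/1731 c=7511/1154 d=-7511/6924
S(21/4) = 419671/73856

Δ: Δ0=7, Δ1=-5/2, Δ2=5/3, Δ3=-8, Δ4=3
row 1: diag=6, rhs=-57; c'=1/3, d'=-19/2
row 2: denom=10−2·1/3=28/3; d'=(25−2·-19/2)/(28/3)=33/7
row 3: denom=8−3·9/28=197/28; d'=(-58−3·33/7)/(197/28)=-2020/197
row 4: denom=6−1·28/197=1154/197; d'=(66−1·-2020/197)/(1154/197)=7511/577
back: M4=7511/577
back: M3=-2020/197−28/197·7511/577=-6984/577
back: M2=33/7−9/28·-6984/577=4965/577
back: M1=-19/2−1/3·4965/577=-14273/1154
M: M0=0, M1=-14273/1154, M2=4965/577, M3=-6984/577, M4=7511/577, M5=0
seg 0: a=-3, c=M0/2=0, d=(M1−M0)/(6·1)=-14273/6924, b=Δ0−h0·(2M0+M1)/6=62741/6924
seg 1: a=4, c=M1/2=-14273/2308, d=(M2−M1)/(6·2)=24203/13848, b=Δ1−h1·(2M1+M2)/6=9961/3462
seg 2: a=-1, c=M2/2=4965/1154, d=(M3−M2)/(6·3)=-3983/3462, b=Δ2−h2·(2M2+M3)/6=-1534/1731
seg 3: a=4, c=M3/2=-3492/577, d=(M4−M3)/(6·1)=14495/3462, b=Δ3−h3·(2M3+M4)/6=-21239/3462
seg 4: a=-4, c=M4/2=7511/1154, d=(M5−M4)/(6·2)=-7511/6924, b=Δ4−h4·(2M4+M5)/6=-9829/1731
t_q=21/4 → seg 2, τ=9/4; S=-1+-1534/1731·τ+4965/1154·τ²+-3983/3462·τ³=419671/73856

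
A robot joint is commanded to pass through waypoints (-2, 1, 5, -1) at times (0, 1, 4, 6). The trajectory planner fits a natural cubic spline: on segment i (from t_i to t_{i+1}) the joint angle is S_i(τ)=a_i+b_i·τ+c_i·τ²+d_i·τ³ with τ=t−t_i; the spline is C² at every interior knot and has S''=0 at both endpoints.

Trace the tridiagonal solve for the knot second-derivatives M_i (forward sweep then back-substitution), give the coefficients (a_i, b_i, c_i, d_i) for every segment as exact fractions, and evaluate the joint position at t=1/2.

Δ: Δ0=3, Δ1=4/3, Δ2=-3
row 1: diag=8, rhs=-10; c'=3/8, d'=-5/4
row 2: denom=10−3·3/8=71/8; d'=(-26−3·-5/4)/(71/8)=-178/71
back: M2=-178/71
back: M1=-5/4−3/8·-178/71=-22/71
M: M0=0, M1=-22/71, M2=-178/71, M3=0
seg 0: a=-2, c=M0/2=0, d=(M1−M0)/(6·1)=-11/213, b=Δ0−h0·(2M0+M1)/6=650/213
seg 1: a=1, c=M1/2=-11/71, d=(M2−M1)/(6·3)=-26/213, b=Δ1−h1·(2M1+M2)/6=617/213
seg 2: a=5, c=M2/2=-89/71, d=(M3−M2)/(6·2)=89/426, b=Δ2−h2·(2M2+M3)/6=-283/213
t_q=1/2 → seg 0, τ=1/2; S=-2+650/213·τ+0·τ²+-11/213·τ³=-273/568

  seg 0: a=-2 b=650/213 c=0 d=-11/213
  seg 1: a=1 b=617/213 c=-11/71 d=-26/213
  seg 2: a=5 b=-283/213 c=-89/71 d=89/426
S(1/2) = -273/568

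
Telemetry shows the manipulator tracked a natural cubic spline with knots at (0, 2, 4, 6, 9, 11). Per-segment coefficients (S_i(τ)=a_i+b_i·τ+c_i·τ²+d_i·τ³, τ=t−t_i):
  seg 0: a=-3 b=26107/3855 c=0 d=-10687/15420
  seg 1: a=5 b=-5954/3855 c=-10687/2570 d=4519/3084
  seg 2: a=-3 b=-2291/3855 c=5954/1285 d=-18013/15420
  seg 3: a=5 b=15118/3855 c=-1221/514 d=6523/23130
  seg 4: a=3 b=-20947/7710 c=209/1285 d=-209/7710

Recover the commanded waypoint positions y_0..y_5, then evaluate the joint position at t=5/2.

y_0 = S_0(0) = a_0 = -3
y_1 = S_1(0) = a_1 = 5
y_2 = S_2(0) = a_2 = -3
y_3 = S_3(0) = a_3 = 5
y_4 = S_4(0) = a_4 = 3
y_5 = S_4(2) = -2
t_q=5/2 is in segment 1 (τ=1/2); S_1(τ)=138629/41120

y_0=-3 y_1=5 y_2=-3 y_3=5 y_4=3 y_5=-2
S(5/2) = 138629/41120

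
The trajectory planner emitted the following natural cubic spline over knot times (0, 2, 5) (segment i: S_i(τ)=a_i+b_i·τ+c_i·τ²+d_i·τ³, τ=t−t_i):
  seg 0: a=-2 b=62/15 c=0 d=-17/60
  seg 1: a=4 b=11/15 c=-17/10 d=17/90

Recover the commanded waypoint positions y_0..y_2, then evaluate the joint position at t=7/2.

y_0 = S_0(0) = a_0 = -2
y_1 = S_1(0) = a_1 = 4
y_2 = S_1(3) = -4
t_q=7/2 is in segment 1 (τ=3/2); S_1(τ)=153/80

y_0=-2 y_1=4 y_2=-4
S(7/2) = 153/80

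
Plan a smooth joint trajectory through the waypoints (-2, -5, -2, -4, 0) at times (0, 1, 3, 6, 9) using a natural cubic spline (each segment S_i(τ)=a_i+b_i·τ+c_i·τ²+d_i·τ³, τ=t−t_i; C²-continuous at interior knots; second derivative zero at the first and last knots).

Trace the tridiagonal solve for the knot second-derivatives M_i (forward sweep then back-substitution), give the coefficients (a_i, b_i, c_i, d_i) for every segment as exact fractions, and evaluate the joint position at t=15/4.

Δ: Δ0=-3, Δ1=3/2, Δ2=-2/3, Δ3=4/3
row 1: diag=6, rhs=27; c'=1/3, d'=9/2
row 2: denom=10−2·1/3=28/3; d'=(-13−2·9/2)/(28/3)=-33/14
row 3: denom=12−3·9/28=309/28; d'=(12−3·-33/14)/(309/28)=178/103
back: M3=178/103
back: M2=-33/14−9/28·178/103=-300/103
back: M1=9/2−1/3·-300/103=1127/206
M: M0=0, M1=1127/206, M2=-300/103, M3=178/103, M4=0
seg 0: a=-2, c=M0/2=0, d=(M1−M0)/(6·1)=1127/1236, b=Δ0−h0·(2M0+M1)/6=-4835/1236
seg 1: a=-5, c=M1/2=1127/412, d=(M2−M1)/(6·2)=-1727/2472, b=Δ1−h1·(2M1+M2)/6=-727/618
seg 2: a=-2, c=M2/2=-150/103, d=(M3−M2)/(6·3)=239/927, b=Δ2−h2·(2M2+M3)/6=427/309
seg 3: a=-4, c=M3/2=89/103, d=(M4−M3)/(6·3)=-89/927, b=Δ3−h3·(2M3+M4)/6=-122/309
t_q=15/4 → seg 2, τ=3/4; S=-2+427/309·τ+-150/103·τ²+239/927·τ³=-11035/6592

  seg 0: a=-2 b=-4835/1236 c=0 d=1127/1236
  seg 1: a=-5 b=-727/618 c=1127/412 d=-1727/2472
  seg 2: a=-2 b=427/309 c=-150/103 d=239/927
  seg 3: a=-4 b=-122/309 c=89/103 d=-89/927
S(15/4) = -11035/6592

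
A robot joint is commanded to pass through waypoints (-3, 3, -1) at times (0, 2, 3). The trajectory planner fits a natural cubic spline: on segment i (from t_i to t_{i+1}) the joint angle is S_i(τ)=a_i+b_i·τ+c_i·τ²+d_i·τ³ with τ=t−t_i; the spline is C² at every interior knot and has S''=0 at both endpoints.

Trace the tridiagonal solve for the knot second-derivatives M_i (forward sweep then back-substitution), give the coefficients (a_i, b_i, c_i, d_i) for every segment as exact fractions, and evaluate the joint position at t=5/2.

Δ: Δ0=3, Δ1=-4
row 1: diag=6, rhs=-42; c'=1/6, d'=-7
back: M1=-7
M: M0=0, M1=-7, M2=0
seg 0: a=-3, c=M0/2=0, d=(M1−M0)/(6·2)=-7/12, b=Δ0−h0·(2M0+M1)/6=16/3
seg 1: a=3, c=M1/2=-7/2, d=(M2−M1)/(6·1)=7/6, b=Δ1−h1·(2M1+M2)/6=-5/3
t_q=5/2 → seg 1, τ=1/2; S=3+-5/3·τ+-7/2·τ²+7/6·τ³=23/16

  seg 0: a=-3 b=16/3 c=0 d=-7/12
  seg 1: a=3 b=-5/3 c=-7/2 d=7/6
S(5/2) = 23/16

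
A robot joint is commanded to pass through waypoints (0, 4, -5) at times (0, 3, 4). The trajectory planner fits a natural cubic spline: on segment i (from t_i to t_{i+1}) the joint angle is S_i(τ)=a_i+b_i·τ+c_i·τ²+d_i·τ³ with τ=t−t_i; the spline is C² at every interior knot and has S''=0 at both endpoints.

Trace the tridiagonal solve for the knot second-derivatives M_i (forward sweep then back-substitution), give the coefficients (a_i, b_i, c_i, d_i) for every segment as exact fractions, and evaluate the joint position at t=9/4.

Δ: Δ0=4/3, Δ1=-9
row 1: diag=8, rhs=-62; c'=1/8, d'=-31/4
back: M1=-31/4
M: M0=0, M1=-31/4, M2=0
seg 0: a=0, c=M0/2=0, d=(M1−M0)/(6·3)=-31/72, b=Δ0−h0·(2M0+M1)/6=125/24
seg 1: a=4, c=M1/2=-31/8, d=(M2−M1)/(6·1)=31/24, b=Δ1−h1·(2M1+M2)/6=-77/12
t_q=9/4 → seg 0, τ=9/4; S=0+125/24·τ+0·τ²+-31/72·τ³=3489/512

  seg 0: a=0 b=125/24 c=0 d=-31/72
  seg 1: a=4 b=-77/12 c=-31/8 d=31/24
S(9/4) = 3489/512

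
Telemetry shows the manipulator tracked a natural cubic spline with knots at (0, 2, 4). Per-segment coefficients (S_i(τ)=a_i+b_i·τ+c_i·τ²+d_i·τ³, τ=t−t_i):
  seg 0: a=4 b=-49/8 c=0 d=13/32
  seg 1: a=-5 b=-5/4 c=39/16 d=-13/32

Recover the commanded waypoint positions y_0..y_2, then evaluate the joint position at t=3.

y_0 = S_0(0) = a_0 = 4
y_1 = S_1(0) = a_1 = -5
y_2 = S_1(2) = -1
t_q=3 is in segment 1 (τ=1); S_1(τ)=-135/32

y_0=4 y_1=-5 y_2=-1
S(3) = -135/32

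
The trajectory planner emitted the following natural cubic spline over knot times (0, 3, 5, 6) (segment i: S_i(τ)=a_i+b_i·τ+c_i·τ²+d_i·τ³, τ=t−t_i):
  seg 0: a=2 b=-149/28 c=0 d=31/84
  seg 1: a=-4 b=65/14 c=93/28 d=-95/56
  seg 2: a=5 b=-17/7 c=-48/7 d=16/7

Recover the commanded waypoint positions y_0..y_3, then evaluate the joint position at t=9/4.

y_0 = S_0(0) = a_0 = 2
y_1 = S_1(0) = a_1 = -4
y_2 = S_2(0) = a_2 = 5
y_3 = S_2(1) = -2
t_q=9/4 is in segment 0 (τ=9/4); S_0(τ)=-1477/256

y_0=2 y_1=-4 y_2=5 y_3=-2
S(9/4) = -1477/256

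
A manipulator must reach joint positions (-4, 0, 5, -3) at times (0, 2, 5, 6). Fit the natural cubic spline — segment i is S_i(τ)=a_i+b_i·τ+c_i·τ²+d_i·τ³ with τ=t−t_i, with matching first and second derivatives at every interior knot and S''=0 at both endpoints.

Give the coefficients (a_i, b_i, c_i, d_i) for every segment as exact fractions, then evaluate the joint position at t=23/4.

Δ: Δ0=2, Δ1=5/3, Δ2=-8
row 1: diag=10, rhs=-2; c'=3/10, d'=-1/5
row 2: denom=8−3·3/10=71/10; d'=(-58−3·-1/5)/(71/10)=-574/71
back: M2=-574/71
back: M1=-1/5−3/10·-574/71=158/71
M: M0=0, M1=158/71, M2=-574/71, M3=0
seg 0: a=-4, c=M0/2=0, d=(M1−M0)/(6·2)=79/426, b=Δ0−h0·(2M0+M1)/6=268/213
seg 1: a=0, c=M1/2=79/71, d=(M2−M1)/(6·3)=-122/213, b=Δ1−h1·(2M1+M2)/6=742/213
seg 2: a=5, c=M2/2=-287/71, d=(M3−M2)/(6·1)=287/213, b=Δ2−h2·(2M2+M3)/6=-1130/213
t_q=23/4 → seg 2, τ=3/4; S=5+-1130/213·τ+-287/71·τ²+287/213·τ³=-3109/4544

  seg 0: a=-4 b=268/213 c=0 d=79/426
  seg 1: a=0 b=742/213 c=79/71 d=-122/213
  seg 2: a=5 b=-1130/213 c=-287/71 d=287/213
S(23/4) = -3109/4544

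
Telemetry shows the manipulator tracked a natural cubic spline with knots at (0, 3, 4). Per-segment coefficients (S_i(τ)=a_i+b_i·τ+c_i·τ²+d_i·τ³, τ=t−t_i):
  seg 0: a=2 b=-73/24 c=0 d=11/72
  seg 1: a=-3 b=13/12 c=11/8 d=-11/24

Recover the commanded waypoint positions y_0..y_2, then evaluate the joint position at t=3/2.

y_0=2 y_1=-3 y_2=-1
S(3/2) = -131/64

y_0 = S_0(0) = a_0 = 2
y_1 = S_1(0) = a_1 = -3
y_2 = S_1(1) = -1
t_q=3/2 is in segment 0 (τ=3/2); S_0(τ)=-131/64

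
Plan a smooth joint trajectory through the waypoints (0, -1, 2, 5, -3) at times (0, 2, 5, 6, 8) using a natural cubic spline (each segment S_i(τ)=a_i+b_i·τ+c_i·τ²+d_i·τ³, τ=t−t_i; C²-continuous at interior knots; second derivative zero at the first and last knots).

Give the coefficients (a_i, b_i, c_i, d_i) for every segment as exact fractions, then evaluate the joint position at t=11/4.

Δ: Δ0=-1/2, Δ1=1, Δ2=3, Δ3=-4
row 1: diag=10, rhs=9; c'=3/10, d'=9/10
row 2: denom=8−3·3/10=71/10; d'=(12−3·9/10)/(71/10)=93/71
row 3: denom=6−1·10/71=416/71; d'=(-42−1·93/71)/(416/71)=-3075/416
back: M3=-3075/416
back: M2=93/71−10/71·-3075/416=489/208
back: M1=9/10−3/10·489/208=81/416
M: M0=0, M1=81/416, M2=489/208, M3=-3075/416, M4=0
seg 0: a=0, c=M0/2=0, d=(M1−M0)/(6·2)=27/1664, b=Δ0−h0·(2M0+M1)/6=-235/416
seg 1: a=-1, c=M1/2=81/832, d=(M2−M1)/(6·3)=23/192, b=Δ1−h1·(2M1+M2)/6=-77/208
seg 2: a=2, c=M2/2=489/416, d=(M3−M2)/(6·1)=-1351/832, b=Δ2−h2·(2M2+M3)/6=2869/832
seg 3: a=5, c=M3/2=-3075/832, d=(M4−M3)/(6·2)=1025/1664, b=Δ3−h3·(2M3+M4)/6=193/208
t_q=11/4 → seg 1, τ=3/4; S=-1+-77/208·τ+81/832·τ²+23/192·τ³=-62425/53248

  seg 0: a=0 b=-235/416 c=0 d=27/1664
  seg 1: a=-1 b=-77/208 c=81/832 d=23/192
  seg 2: a=2 b=2869/832 c=489/416 d=-1351/832
  seg 3: a=5 b=193/208 c=-3075/832 d=1025/1664
S(11/4) = -62425/53248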